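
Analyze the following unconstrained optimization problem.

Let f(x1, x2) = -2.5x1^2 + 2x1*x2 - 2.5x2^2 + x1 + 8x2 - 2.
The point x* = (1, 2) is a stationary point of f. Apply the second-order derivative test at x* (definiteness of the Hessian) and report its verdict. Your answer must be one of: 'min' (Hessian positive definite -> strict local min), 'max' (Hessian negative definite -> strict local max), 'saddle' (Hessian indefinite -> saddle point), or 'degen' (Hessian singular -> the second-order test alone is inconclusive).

Compute the Hessian H = grad^2 f:
  H = [[-5, 2], [2, -5]]
Verify stationarity: grad f(x*) = H x* + g = (0, 0).
Eigenvalues of H: -7, -3.
Both eigenvalues < 0, so H is negative definite -> x* is a strict local max.

max


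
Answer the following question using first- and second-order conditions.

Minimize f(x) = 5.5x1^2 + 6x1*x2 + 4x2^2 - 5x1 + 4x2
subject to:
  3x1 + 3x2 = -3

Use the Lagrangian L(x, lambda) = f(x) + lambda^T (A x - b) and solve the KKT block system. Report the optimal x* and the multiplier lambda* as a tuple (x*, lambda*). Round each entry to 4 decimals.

Form the Lagrangian:
  L(x, lambda) = (1/2) x^T Q x + c^T x + lambda^T (A x - b)
Stationarity (grad_x L = 0): Q x + c + A^T lambda = 0.
Primal feasibility: A x = b.

This gives the KKT block system:
  [ Q   A^T ] [ x     ]   [-c ]
  [ A    0  ] [ lambda ] = [ b ]

Solving the linear system:
  x*      = (1, -2)
  lambda* = (2)
  f(x*)   = -3.5

x* = (1, -2), lambda* = (2)


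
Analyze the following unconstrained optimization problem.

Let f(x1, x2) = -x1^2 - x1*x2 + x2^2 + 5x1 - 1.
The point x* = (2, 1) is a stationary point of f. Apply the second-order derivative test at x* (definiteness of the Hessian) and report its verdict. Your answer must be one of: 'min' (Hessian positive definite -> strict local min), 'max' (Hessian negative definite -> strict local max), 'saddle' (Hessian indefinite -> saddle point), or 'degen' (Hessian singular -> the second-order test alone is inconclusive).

Compute the Hessian H = grad^2 f:
  H = [[-2, -1], [-1, 2]]
Verify stationarity: grad f(x*) = H x* + g = (0, 0).
Eigenvalues of H: -2.2361, 2.2361.
Eigenvalues have mixed signs, so H is indefinite -> x* is a saddle point.

saddle


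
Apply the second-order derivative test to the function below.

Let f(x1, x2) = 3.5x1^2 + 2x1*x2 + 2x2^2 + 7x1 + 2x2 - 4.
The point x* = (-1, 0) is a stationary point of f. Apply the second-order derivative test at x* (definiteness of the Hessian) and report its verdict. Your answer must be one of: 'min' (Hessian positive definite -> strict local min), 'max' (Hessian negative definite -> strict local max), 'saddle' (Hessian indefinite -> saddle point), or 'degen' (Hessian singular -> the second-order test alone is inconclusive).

Compute the Hessian H = grad^2 f:
  H = [[7, 2], [2, 4]]
Verify stationarity: grad f(x*) = H x* + g = (0, 0).
Eigenvalues of H: 3, 8.
Both eigenvalues > 0, so H is positive definite -> x* is a strict local min.

min


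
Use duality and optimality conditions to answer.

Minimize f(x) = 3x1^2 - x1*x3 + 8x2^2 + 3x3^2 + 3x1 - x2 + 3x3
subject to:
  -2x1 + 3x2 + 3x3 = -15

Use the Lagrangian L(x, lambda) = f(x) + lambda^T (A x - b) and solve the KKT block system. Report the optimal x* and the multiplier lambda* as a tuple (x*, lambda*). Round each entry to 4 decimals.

Form the Lagrangian:
  L(x, lambda) = (1/2) x^T Q x + c^T x + lambda^T (A x - b)
Stationarity (grad_x L = 0): Q x + c + A^T lambda = 0.
Primal feasibility: A x = b.

This gives the KKT block system:
  [ Q   A^T ] [ x     ]   [-c ]
  [ A    0  ] [ lambda ] = [ b ]

Solving the linear system:
  x*      = (0.9322, -1.0547, -3.3239)
  lambda* = (5.9584)
  f(x*)   = 41.628

x* = (0.9322, -1.0547, -3.3239), lambda* = (5.9584)


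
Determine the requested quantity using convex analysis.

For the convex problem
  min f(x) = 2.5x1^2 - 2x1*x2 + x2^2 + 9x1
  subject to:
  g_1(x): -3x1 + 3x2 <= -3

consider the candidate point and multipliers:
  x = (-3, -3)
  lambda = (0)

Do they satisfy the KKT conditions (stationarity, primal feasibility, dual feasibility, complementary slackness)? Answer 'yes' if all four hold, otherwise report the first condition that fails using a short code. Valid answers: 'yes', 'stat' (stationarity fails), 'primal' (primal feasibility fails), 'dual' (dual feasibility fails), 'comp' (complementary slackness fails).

Gradient of f: grad f(x) = Q x + c = (0, 0)
Constraint values g_i(x) = a_i^T x - b_i:
  g_1((-3, -3)) = 3
Stationarity residual: grad f(x) + sum_i lambda_i a_i = (0, 0)
  -> stationarity OK
Primal feasibility (all g_i <= 0): FAILS
Dual feasibility (all lambda_i >= 0): OK
Complementary slackness (lambda_i * g_i(x) = 0 for all i): OK

Verdict: the first failing condition is primal_feasibility -> primal.

primal


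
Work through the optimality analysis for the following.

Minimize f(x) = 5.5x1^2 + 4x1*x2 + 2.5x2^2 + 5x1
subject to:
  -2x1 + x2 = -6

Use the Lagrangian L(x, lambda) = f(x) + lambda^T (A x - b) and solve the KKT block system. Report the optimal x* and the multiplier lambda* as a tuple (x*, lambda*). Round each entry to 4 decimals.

Form the Lagrangian:
  L(x, lambda) = (1/2) x^T Q x + c^T x + lambda^T (A x - b)
Stationarity (grad_x L = 0): Q x + c + A^T lambda = 0.
Primal feasibility: A x = b.

This gives the KKT block system:
  [ Q   A^T ] [ x     ]   [-c ]
  [ A    0  ] [ lambda ] = [ b ]

Solving the linear system:
  x*      = (1.6809, -2.6383)
  lambda* = (6.4681)
  f(x*)   = 23.6064

x* = (1.6809, -2.6383), lambda* = (6.4681)


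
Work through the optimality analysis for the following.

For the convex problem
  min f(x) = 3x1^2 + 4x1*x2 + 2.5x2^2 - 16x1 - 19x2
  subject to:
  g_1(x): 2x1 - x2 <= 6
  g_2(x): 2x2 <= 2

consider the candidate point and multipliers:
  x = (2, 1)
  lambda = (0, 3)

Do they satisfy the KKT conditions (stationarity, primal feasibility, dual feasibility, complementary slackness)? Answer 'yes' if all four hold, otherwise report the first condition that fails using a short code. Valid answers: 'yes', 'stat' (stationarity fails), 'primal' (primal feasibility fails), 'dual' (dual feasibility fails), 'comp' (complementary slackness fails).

Gradient of f: grad f(x) = Q x + c = (0, -6)
Constraint values g_i(x) = a_i^T x - b_i:
  g_1((2, 1)) = -3
  g_2((2, 1)) = 0
Stationarity residual: grad f(x) + sum_i lambda_i a_i = (0, 0)
  -> stationarity OK
Primal feasibility (all g_i <= 0): OK
Dual feasibility (all lambda_i >= 0): OK
Complementary slackness (lambda_i * g_i(x) = 0 for all i): OK

Verdict: yes, KKT holds.

yes


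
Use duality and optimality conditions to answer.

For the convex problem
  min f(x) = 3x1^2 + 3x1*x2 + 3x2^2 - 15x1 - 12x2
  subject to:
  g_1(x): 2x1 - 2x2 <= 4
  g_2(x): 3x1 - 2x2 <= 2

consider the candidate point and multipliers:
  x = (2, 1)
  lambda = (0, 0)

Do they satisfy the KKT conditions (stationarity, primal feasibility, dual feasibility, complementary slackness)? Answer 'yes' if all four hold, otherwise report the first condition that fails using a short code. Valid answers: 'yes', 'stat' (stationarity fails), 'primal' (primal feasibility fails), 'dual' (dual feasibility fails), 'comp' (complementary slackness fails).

Gradient of f: grad f(x) = Q x + c = (0, 0)
Constraint values g_i(x) = a_i^T x - b_i:
  g_1((2, 1)) = -2
  g_2((2, 1)) = 2
Stationarity residual: grad f(x) + sum_i lambda_i a_i = (0, 0)
  -> stationarity OK
Primal feasibility (all g_i <= 0): FAILS
Dual feasibility (all lambda_i >= 0): OK
Complementary slackness (lambda_i * g_i(x) = 0 for all i): OK

Verdict: the first failing condition is primal_feasibility -> primal.

primal


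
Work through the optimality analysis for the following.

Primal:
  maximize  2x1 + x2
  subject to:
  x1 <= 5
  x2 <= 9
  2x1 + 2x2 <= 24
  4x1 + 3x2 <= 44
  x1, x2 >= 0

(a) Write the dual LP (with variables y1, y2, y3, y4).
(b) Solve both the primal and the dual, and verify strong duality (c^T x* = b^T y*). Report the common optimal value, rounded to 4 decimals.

The standard primal-dual pair for 'max c^T x s.t. A x <= b, x >= 0' is:
  Dual:  min b^T y  s.t.  A^T y >= c,  y >= 0.

So the dual LP is:
  minimize  5y1 + 9y2 + 24y3 + 44y4
  subject to:
    y1 + 2y3 + 4y4 >= 2
    y2 + 2y3 + 3y4 >= 1
    y1, y2, y3, y4 >= 0

Solving the primal: x* = (5, 7).
  primal value c^T x* = 17.
Solving the dual: y* = (1, 0, 0.5, 0).
  dual value b^T y* = 17.
Strong duality: c^T x* = b^T y*. Confirmed.

17


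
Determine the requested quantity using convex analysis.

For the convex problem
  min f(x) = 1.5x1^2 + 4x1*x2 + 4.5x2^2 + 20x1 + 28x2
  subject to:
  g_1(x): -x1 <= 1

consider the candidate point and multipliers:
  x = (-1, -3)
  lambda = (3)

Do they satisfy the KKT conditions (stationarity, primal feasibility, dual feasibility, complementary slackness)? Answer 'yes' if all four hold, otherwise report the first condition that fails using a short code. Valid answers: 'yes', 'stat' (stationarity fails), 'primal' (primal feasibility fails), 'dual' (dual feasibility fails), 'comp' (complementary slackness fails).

Gradient of f: grad f(x) = Q x + c = (5, -3)
Constraint values g_i(x) = a_i^T x - b_i:
  g_1((-1, -3)) = 0
Stationarity residual: grad f(x) + sum_i lambda_i a_i = (2, -3)
  -> stationarity FAILS
Primal feasibility (all g_i <= 0): OK
Dual feasibility (all lambda_i >= 0): OK
Complementary slackness (lambda_i * g_i(x) = 0 for all i): OK

Verdict: the first failing condition is stationarity -> stat.

stat


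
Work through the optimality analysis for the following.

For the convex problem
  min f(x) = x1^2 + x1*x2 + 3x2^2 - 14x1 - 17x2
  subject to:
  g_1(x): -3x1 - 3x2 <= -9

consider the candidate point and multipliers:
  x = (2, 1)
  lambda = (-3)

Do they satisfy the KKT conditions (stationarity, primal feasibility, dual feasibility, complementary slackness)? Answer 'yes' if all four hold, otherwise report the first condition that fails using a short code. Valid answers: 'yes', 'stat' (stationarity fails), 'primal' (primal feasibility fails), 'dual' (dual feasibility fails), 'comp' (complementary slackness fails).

Gradient of f: grad f(x) = Q x + c = (-9, -9)
Constraint values g_i(x) = a_i^T x - b_i:
  g_1((2, 1)) = 0
Stationarity residual: grad f(x) + sum_i lambda_i a_i = (0, 0)
  -> stationarity OK
Primal feasibility (all g_i <= 0): OK
Dual feasibility (all lambda_i >= 0): FAILS
Complementary slackness (lambda_i * g_i(x) = 0 for all i): OK

Verdict: the first failing condition is dual_feasibility -> dual.

dual


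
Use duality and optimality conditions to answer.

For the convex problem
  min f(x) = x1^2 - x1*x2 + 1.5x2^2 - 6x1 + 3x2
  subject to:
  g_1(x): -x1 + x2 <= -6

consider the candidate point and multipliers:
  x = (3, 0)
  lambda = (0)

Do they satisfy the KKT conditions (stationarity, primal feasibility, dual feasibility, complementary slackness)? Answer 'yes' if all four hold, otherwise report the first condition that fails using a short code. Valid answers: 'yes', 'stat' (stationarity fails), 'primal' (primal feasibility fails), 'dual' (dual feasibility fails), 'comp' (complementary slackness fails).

Gradient of f: grad f(x) = Q x + c = (0, 0)
Constraint values g_i(x) = a_i^T x - b_i:
  g_1((3, 0)) = 3
Stationarity residual: grad f(x) + sum_i lambda_i a_i = (0, 0)
  -> stationarity OK
Primal feasibility (all g_i <= 0): FAILS
Dual feasibility (all lambda_i >= 0): OK
Complementary slackness (lambda_i * g_i(x) = 0 for all i): OK

Verdict: the first failing condition is primal_feasibility -> primal.

primal


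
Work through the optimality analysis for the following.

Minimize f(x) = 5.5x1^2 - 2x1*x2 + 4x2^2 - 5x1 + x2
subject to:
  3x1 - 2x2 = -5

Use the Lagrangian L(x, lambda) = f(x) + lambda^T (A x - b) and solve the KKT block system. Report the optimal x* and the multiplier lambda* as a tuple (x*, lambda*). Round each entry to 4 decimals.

Form the Lagrangian:
  L(x, lambda) = (1/2) x^T Q x + c^T x + lambda^T (A x - b)
Stationarity (grad_x L = 0): Q x + c + A^T lambda = 0.
Primal feasibility: A x = b.

This gives the KKT block system:
  [ Q   A^T ] [ x     ]   [-c ]
  [ A    0  ] [ lambda ] = [ b ]

Solving the linear system:
  x*      = (-0.9348, 1.0978)
  lambda* = (5.8261)
  f(x*)   = 17.4511

x* = (-0.9348, 1.0978), lambda* = (5.8261)


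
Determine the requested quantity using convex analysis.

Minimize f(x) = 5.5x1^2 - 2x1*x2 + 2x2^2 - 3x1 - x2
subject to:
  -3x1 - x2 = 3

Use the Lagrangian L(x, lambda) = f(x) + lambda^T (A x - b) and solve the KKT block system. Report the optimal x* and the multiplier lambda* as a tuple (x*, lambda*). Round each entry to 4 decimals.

Form the Lagrangian:
  L(x, lambda) = (1/2) x^T Q x + c^T x + lambda^T (A x - b)
Stationarity (grad_x L = 0): Q x + c + A^T lambda = 0.
Primal feasibility: A x = b.

This gives the KKT block system:
  [ Q   A^T ] [ x     ]   [-c ]
  [ A    0  ] [ lambda ] = [ b ]

Solving the linear system:
  x*      = (-0.7119, -0.8644)
  lambda* = (-3.0339)
  f(x*)   = 6.0508

x* = (-0.7119, -0.8644), lambda* = (-3.0339)


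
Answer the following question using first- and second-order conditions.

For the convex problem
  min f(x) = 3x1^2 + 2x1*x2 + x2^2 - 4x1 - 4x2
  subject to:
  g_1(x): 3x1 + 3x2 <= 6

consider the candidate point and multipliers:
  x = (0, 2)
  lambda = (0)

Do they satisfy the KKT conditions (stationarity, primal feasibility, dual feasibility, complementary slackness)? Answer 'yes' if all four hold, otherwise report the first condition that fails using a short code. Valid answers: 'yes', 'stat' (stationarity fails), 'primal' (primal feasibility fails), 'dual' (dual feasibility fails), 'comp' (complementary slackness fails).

Gradient of f: grad f(x) = Q x + c = (0, 0)
Constraint values g_i(x) = a_i^T x - b_i:
  g_1((0, 2)) = 0
Stationarity residual: grad f(x) + sum_i lambda_i a_i = (0, 0)
  -> stationarity OK
Primal feasibility (all g_i <= 0): OK
Dual feasibility (all lambda_i >= 0): OK
Complementary slackness (lambda_i * g_i(x) = 0 for all i): OK

Verdict: yes, KKT holds.

yes


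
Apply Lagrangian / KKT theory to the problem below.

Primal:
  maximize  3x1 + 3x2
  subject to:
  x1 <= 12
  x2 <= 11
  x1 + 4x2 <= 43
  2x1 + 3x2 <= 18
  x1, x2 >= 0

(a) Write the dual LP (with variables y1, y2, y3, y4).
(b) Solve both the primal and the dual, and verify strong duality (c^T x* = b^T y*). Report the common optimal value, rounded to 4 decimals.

The standard primal-dual pair for 'max c^T x s.t. A x <= b, x >= 0' is:
  Dual:  min b^T y  s.t.  A^T y >= c,  y >= 0.

So the dual LP is:
  minimize  12y1 + 11y2 + 43y3 + 18y4
  subject to:
    y1 + y3 + 2y4 >= 3
    y2 + 4y3 + 3y4 >= 3
    y1, y2, y3, y4 >= 0

Solving the primal: x* = (9, 0).
  primal value c^T x* = 27.
Solving the dual: y* = (0, 0, 0, 1.5).
  dual value b^T y* = 27.
Strong duality: c^T x* = b^T y*. Confirmed.

27


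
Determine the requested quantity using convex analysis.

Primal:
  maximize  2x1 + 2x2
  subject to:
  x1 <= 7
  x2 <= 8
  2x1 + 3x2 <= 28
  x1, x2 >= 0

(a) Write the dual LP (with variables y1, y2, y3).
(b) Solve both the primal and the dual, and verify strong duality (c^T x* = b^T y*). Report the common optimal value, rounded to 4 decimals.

The standard primal-dual pair for 'max c^T x s.t. A x <= b, x >= 0' is:
  Dual:  min b^T y  s.t.  A^T y >= c,  y >= 0.

So the dual LP is:
  minimize  7y1 + 8y2 + 28y3
  subject to:
    y1 + 2y3 >= 2
    y2 + 3y3 >= 2
    y1, y2, y3 >= 0

Solving the primal: x* = (7, 4.6667).
  primal value c^T x* = 23.3333.
Solving the dual: y* = (0.6667, 0, 0.6667).
  dual value b^T y* = 23.3333.
Strong duality: c^T x* = b^T y*. Confirmed.

23.3333


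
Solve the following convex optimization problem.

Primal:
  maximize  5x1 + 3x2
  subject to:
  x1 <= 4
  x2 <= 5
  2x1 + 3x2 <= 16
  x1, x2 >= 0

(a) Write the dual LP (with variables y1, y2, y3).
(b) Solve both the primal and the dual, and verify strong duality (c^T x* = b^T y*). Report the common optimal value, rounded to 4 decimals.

The standard primal-dual pair for 'max c^T x s.t. A x <= b, x >= 0' is:
  Dual:  min b^T y  s.t.  A^T y >= c,  y >= 0.

So the dual LP is:
  minimize  4y1 + 5y2 + 16y3
  subject to:
    y1 + 2y3 >= 5
    y2 + 3y3 >= 3
    y1, y2, y3 >= 0

Solving the primal: x* = (4, 2.6667).
  primal value c^T x* = 28.
Solving the dual: y* = (3, 0, 1).
  dual value b^T y* = 28.
Strong duality: c^T x* = b^T y*. Confirmed.

28


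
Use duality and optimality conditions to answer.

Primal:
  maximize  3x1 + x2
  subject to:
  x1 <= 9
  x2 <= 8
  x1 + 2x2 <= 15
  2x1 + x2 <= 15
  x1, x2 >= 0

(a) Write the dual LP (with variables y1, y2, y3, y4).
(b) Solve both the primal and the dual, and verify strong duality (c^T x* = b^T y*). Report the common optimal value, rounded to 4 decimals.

The standard primal-dual pair for 'max c^T x s.t. A x <= b, x >= 0' is:
  Dual:  min b^T y  s.t.  A^T y >= c,  y >= 0.

So the dual LP is:
  minimize  9y1 + 8y2 + 15y3 + 15y4
  subject to:
    y1 + y3 + 2y4 >= 3
    y2 + 2y3 + y4 >= 1
    y1, y2, y3, y4 >= 0

Solving the primal: x* = (7.5, 0).
  primal value c^T x* = 22.5.
Solving the dual: y* = (0, 0, 0, 1.5).
  dual value b^T y* = 22.5.
Strong duality: c^T x* = b^T y*. Confirmed.

22.5


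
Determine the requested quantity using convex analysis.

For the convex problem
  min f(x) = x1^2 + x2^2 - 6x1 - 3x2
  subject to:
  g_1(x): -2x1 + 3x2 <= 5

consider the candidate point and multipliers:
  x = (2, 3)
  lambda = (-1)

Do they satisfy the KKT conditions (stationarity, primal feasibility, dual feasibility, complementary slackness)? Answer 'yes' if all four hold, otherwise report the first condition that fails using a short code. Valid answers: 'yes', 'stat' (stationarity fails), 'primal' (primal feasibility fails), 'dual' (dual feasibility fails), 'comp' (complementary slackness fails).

Gradient of f: grad f(x) = Q x + c = (-2, 3)
Constraint values g_i(x) = a_i^T x - b_i:
  g_1((2, 3)) = 0
Stationarity residual: grad f(x) + sum_i lambda_i a_i = (0, 0)
  -> stationarity OK
Primal feasibility (all g_i <= 0): OK
Dual feasibility (all lambda_i >= 0): FAILS
Complementary slackness (lambda_i * g_i(x) = 0 for all i): OK

Verdict: the first failing condition is dual_feasibility -> dual.

dual


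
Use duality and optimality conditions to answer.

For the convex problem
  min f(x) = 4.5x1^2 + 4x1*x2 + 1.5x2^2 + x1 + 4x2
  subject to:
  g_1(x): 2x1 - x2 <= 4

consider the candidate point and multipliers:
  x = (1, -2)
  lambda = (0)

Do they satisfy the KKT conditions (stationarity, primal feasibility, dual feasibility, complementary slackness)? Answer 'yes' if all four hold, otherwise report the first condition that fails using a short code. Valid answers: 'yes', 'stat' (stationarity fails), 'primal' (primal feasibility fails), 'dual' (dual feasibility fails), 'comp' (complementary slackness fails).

Gradient of f: grad f(x) = Q x + c = (2, 2)
Constraint values g_i(x) = a_i^T x - b_i:
  g_1((1, -2)) = 0
Stationarity residual: grad f(x) + sum_i lambda_i a_i = (2, 2)
  -> stationarity FAILS
Primal feasibility (all g_i <= 0): OK
Dual feasibility (all lambda_i >= 0): OK
Complementary slackness (lambda_i * g_i(x) = 0 for all i): OK

Verdict: the first failing condition is stationarity -> stat.

stat


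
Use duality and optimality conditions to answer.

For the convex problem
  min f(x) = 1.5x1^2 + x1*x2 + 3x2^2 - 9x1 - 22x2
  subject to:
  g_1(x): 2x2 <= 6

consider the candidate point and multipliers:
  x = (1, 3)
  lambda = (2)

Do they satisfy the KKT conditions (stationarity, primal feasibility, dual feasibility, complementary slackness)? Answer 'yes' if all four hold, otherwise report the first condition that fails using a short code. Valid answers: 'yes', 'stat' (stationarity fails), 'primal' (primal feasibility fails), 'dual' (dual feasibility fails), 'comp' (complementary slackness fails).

Gradient of f: grad f(x) = Q x + c = (-3, -3)
Constraint values g_i(x) = a_i^T x - b_i:
  g_1((1, 3)) = 0
Stationarity residual: grad f(x) + sum_i lambda_i a_i = (-3, 1)
  -> stationarity FAILS
Primal feasibility (all g_i <= 0): OK
Dual feasibility (all lambda_i >= 0): OK
Complementary slackness (lambda_i * g_i(x) = 0 for all i): OK

Verdict: the first failing condition is stationarity -> stat.

stat


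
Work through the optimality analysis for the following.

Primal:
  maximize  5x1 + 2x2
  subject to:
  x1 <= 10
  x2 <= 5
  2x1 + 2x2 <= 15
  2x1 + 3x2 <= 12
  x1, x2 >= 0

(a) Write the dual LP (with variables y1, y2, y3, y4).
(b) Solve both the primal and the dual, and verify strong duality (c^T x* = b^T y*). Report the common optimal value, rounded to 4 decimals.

The standard primal-dual pair for 'max c^T x s.t. A x <= b, x >= 0' is:
  Dual:  min b^T y  s.t.  A^T y >= c,  y >= 0.

So the dual LP is:
  minimize  10y1 + 5y2 + 15y3 + 12y4
  subject to:
    y1 + 2y3 + 2y4 >= 5
    y2 + 2y3 + 3y4 >= 2
    y1, y2, y3, y4 >= 0

Solving the primal: x* = (6, 0).
  primal value c^T x* = 30.
Solving the dual: y* = (0, 0, 0, 2.5).
  dual value b^T y* = 30.
Strong duality: c^T x* = b^T y*. Confirmed.

30


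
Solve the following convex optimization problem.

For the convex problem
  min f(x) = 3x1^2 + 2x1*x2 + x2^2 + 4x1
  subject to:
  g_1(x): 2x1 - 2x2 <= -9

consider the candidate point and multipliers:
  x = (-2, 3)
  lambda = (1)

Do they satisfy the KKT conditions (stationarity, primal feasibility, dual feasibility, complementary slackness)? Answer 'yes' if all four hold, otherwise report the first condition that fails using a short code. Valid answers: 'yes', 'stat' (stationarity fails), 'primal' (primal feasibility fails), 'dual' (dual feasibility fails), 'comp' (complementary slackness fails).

Gradient of f: grad f(x) = Q x + c = (-2, 2)
Constraint values g_i(x) = a_i^T x - b_i:
  g_1((-2, 3)) = -1
Stationarity residual: grad f(x) + sum_i lambda_i a_i = (0, 0)
  -> stationarity OK
Primal feasibility (all g_i <= 0): OK
Dual feasibility (all lambda_i >= 0): OK
Complementary slackness (lambda_i * g_i(x) = 0 for all i): FAILS

Verdict: the first failing condition is complementary_slackness -> comp.

comp


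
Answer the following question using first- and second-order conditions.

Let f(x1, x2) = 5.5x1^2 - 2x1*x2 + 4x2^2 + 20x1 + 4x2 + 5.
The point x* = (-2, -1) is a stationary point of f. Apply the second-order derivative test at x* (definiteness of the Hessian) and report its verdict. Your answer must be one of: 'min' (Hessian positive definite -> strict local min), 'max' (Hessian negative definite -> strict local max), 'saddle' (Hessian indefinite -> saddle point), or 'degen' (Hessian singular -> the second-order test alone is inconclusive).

Compute the Hessian H = grad^2 f:
  H = [[11, -2], [-2, 8]]
Verify stationarity: grad f(x*) = H x* + g = (0, 0).
Eigenvalues of H: 7, 12.
Both eigenvalues > 0, so H is positive definite -> x* is a strict local min.

min


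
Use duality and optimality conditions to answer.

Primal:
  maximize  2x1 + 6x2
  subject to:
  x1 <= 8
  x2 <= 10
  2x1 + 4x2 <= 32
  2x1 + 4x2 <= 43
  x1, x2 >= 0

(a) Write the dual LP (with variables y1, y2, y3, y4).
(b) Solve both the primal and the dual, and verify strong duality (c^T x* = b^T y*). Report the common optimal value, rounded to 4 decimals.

The standard primal-dual pair for 'max c^T x s.t. A x <= b, x >= 0' is:
  Dual:  min b^T y  s.t.  A^T y >= c,  y >= 0.

So the dual LP is:
  minimize  8y1 + 10y2 + 32y3 + 43y4
  subject to:
    y1 + 2y3 + 2y4 >= 2
    y2 + 4y3 + 4y4 >= 6
    y1, y2, y3, y4 >= 0

Solving the primal: x* = (0, 8).
  primal value c^T x* = 48.
Solving the dual: y* = (0, 0, 1.5, 0).
  dual value b^T y* = 48.
Strong duality: c^T x* = b^T y*. Confirmed.

48


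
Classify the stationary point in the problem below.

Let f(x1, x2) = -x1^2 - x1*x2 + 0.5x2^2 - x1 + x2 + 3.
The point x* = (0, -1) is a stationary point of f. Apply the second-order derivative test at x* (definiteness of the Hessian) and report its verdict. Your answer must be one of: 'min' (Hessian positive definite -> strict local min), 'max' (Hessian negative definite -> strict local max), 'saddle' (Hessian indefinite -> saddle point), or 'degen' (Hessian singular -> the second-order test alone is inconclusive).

Compute the Hessian H = grad^2 f:
  H = [[-2, -1], [-1, 1]]
Verify stationarity: grad f(x*) = H x* + g = (0, 0).
Eigenvalues of H: -2.3028, 1.3028.
Eigenvalues have mixed signs, so H is indefinite -> x* is a saddle point.

saddle


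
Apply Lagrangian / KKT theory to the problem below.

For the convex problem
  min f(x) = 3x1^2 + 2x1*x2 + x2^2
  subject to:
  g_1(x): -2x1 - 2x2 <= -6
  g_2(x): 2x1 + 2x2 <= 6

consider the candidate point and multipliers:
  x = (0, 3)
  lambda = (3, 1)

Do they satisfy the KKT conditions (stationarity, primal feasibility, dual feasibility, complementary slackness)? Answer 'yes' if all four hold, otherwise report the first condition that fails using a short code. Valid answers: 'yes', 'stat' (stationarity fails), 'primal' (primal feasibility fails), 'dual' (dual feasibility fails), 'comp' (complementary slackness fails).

Gradient of f: grad f(x) = Q x + c = (6, 6)
Constraint values g_i(x) = a_i^T x - b_i:
  g_1((0, 3)) = 0
  g_2((0, 3)) = 0
Stationarity residual: grad f(x) + sum_i lambda_i a_i = (2, 2)
  -> stationarity FAILS
Primal feasibility (all g_i <= 0): OK
Dual feasibility (all lambda_i >= 0): OK
Complementary slackness (lambda_i * g_i(x) = 0 for all i): OK

Verdict: the first failing condition is stationarity -> stat.

stat


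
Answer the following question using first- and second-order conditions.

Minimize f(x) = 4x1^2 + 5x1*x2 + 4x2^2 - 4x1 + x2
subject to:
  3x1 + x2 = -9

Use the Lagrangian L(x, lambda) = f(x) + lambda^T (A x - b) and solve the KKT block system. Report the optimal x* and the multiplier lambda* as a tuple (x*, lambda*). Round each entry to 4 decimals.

Form the Lagrangian:
  L(x, lambda) = (1/2) x^T Q x + c^T x + lambda^T (A x - b)
Stationarity (grad_x L = 0): Q x + c + A^T lambda = 0.
Primal feasibility: A x = b.

This gives the KKT block system:
  [ Q   A^T ] [ x     ]   [-c ]
  [ A    0  ] [ lambda ] = [ b ]

Solving the linear system:
  x*      = (-3.28, 0.84)
  lambda* = (8.68)
  f(x*)   = 46.04

x* = (-3.28, 0.84), lambda* = (8.68)


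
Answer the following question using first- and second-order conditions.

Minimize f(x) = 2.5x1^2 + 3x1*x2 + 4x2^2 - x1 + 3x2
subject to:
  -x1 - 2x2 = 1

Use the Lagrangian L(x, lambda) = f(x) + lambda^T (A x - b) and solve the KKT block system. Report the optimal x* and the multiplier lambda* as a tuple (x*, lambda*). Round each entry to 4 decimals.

Form the Lagrangian:
  L(x, lambda) = (1/2) x^T Q x + c^T x + lambda^T (A x - b)
Stationarity (grad_x L = 0): Q x + c + A^T lambda = 0.
Primal feasibility: A x = b.

This gives the KKT block system:
  [ Q   A^T ] [ x     ]   [-c ]
  [ A    0  ] [ lambda ] = [ b ]

Solving the linear system:
  x*      = (0.5, -0.75)
  lambda* = (-0.75)
  f(x*)   = -1

x* = (0.5, -0.75), lambda* = (-0.75)


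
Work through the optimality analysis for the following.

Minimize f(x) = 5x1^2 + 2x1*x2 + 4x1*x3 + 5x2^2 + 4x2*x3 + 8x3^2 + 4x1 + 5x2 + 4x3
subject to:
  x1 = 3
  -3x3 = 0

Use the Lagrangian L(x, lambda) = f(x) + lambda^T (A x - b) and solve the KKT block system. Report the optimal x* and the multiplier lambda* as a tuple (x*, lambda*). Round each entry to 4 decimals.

Form the Lagrangian:
  L(x, lambda) = (1/2) x^T Q x + c^T x + lambda^T (A x - b)
Stationarity (grad_x L = 0): Q x + c + A^T lambda = 0.
Primal feasibility: A x = b.

This gives the KKT block system:
  [ Q   A^T ] [ x     ]   [-c ]
  [ A    0  ] [ lambda ] = [ b ]

Solving the linear system:
  x*      = (3, -1.1, 0)
  lambda* = (-31.8, 3.8667)
  f(x*)   = 50.95

x* = (3, -1.1, 0), lambda* = (-31.8, 3.8667)


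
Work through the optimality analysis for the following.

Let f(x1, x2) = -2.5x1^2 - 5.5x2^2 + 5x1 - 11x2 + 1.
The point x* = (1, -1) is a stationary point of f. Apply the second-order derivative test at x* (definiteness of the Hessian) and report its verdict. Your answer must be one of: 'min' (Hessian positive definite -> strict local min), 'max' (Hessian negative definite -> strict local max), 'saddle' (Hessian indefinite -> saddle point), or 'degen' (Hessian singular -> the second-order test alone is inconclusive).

Compute the Hessian H = grad^2 f:
  H = [[-5, 0], [0, -11]]
Verify stationarity: grad f(x*) = H x* + g = (0, 0).
Eigenvalues of H: -11, -5.
Both eigenvalues < 0, so H is negative definite -> x* is a strict local max.

max


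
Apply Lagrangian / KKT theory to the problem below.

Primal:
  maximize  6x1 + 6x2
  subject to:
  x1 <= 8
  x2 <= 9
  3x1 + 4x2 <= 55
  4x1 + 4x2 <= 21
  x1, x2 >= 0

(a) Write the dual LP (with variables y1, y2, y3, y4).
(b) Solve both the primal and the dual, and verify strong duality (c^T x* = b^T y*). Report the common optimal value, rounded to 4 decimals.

The standard primal-dual pair for 'max c^T x s.t. A x <= b, x >= 0' is:
  Dual:  min b^T y  s.t.  A^T y >= c,  y >= 0.

So the dual LP is:
  minimize  8y1 + 9y2 + 55y3 + 21y4
  subject to:
    y1 + 3y3 + 4y4 >= 6
    y2 + 4y3 + 4y4 >= 6
    y1, y2, y3, y4 >= 0

Solving the primal: x* = (5.25, 0).
  primal value c^T x* = 31.5.
Solving the dual: y* = (0, 0, 0, 1.5).
  dual value b^T y* = 31.5.
Strong duality: c^T x* = b^T y*. Confirmed.

31.5


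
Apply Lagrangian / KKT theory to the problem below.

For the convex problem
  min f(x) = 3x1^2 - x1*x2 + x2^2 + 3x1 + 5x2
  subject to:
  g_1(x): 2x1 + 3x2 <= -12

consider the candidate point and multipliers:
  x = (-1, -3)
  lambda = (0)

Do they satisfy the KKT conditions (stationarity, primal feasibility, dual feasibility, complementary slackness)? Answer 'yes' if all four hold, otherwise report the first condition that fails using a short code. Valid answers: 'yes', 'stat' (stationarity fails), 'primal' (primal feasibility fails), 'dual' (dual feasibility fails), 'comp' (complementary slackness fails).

Gradient of f: grad f(x) = Q x + c = (0, 0)
Constraint values g_i(x) = a_i^T x - b_i:
  g_1((-1, -3)) = 1
Stationarity residual: grad f(x) + sum_i lambda_i a_i = (0, 0)
  -> stationarity OK
Primal feasibility (all g_i <= 0): FAILS
Dual feasibility (all lambda_i >= 0): OK
Complementary slackness (lambda_i * g_i(x) = 0 for all i): OK

Verdict: the first failing condition is primal_feasibility -> primal.

primal


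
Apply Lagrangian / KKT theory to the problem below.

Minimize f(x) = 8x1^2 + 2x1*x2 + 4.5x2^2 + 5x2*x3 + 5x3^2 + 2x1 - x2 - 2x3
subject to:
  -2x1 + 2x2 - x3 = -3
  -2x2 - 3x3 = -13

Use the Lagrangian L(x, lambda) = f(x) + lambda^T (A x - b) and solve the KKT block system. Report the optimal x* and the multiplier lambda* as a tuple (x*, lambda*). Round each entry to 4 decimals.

Form the Lagrangian:
  L(x, lambda) = (1/2) x^T Q x + c^T x + lambda^T (A x - b)
Stationarity (grad_x L = 0): Q x + c + A^T lambda = 0.
Primal feasibility: A x = b.

This gives the KKT block system:
  [ Q   A^T ] [ x     ]   [-c ]
  [ A    0  ] [ lambda ] = [ b ]

Solving the linear system:
  x*      = (-0.0164, 0.4877, 4.0082)
  lambda* = (1.3562, 13.0548)
  f(x*)   = 82.6219

x* = (-0.0164, 0.4877, 4.0082), lambda* = (1.3562, 13.0548)


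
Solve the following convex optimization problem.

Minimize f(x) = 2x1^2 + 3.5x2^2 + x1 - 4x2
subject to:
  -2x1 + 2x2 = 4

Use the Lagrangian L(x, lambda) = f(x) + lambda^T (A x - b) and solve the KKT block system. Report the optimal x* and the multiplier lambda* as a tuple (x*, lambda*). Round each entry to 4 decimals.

Form the Lagrangian:
  L(x, lambda) = (1/2) x^T Q x + c^T x + lambda^T (A x - b)
Stationarity (grad_x L = 0): Q x + c + A^T lambda = 0.
Primal feasibility: A x = b.

This gives the KKT block system:
  [ Q   A^T ] [ x     ]   [-c ]
  [ A    0  ] [ lambda ] = [ b ]

Solving the linear system:
  x*      = (-1, 1)
  lambda* = (-1.5)
  f(x*)   = 0.5

x* = (-1, 1), lambda* = (-1.5)


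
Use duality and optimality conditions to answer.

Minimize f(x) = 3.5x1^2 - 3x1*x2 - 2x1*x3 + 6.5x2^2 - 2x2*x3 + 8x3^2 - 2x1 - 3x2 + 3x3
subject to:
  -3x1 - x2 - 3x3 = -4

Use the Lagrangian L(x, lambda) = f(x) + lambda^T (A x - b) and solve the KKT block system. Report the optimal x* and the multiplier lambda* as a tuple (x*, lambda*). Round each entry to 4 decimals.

Form the Lagrangian:
  L(x, lambda) = (1/2) x^T Q x + c^T x + lambda^T (A x - b)
Stationarity (grad_x L = 0): Q x + c + A^T lambda = 0.
Primal feasibility: A x = b.

This gives the KKT block system:
  [ Q   A^T ] [ x     ]   [-c ]
  [ A    0  ] [ lambda ] = [ b ]

Solving the linear system:
  x*      = (0.9715, 0.5537, 0.1772)
  lambda* = (0.9285)
  f(x*)   = 0.3207

x* = (0.9715, 0.5537, 0.1772), lambda* = (0.9285)


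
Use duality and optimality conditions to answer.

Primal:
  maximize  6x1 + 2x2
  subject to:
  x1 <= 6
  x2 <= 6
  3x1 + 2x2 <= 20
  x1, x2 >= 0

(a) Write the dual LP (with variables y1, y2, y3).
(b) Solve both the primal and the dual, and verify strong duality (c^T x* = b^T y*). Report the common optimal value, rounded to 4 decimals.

The standard primal-dual pair for 'max c^T x s.t. A x <= b, x >= 0' is:
  Dual:  min b^T y  s.t.  A^T y >= c,  y >= 0.

So the dual LP is:
  minimize  6y1 + 6y2 + 20y3
  subject to:
    y1 + 3y3 >= 6
    y2 + 2y3 >= 2
    y1, y2, y3 >= 0

Solving the primal: x* = (6, 1).
  primal value c^T x* = 38.
Solving the dual: y* = (3, 0, 1).
  dual value b^T y* = 38.
Strong duality: c^T x* = b^T y*. Confirmed.

38


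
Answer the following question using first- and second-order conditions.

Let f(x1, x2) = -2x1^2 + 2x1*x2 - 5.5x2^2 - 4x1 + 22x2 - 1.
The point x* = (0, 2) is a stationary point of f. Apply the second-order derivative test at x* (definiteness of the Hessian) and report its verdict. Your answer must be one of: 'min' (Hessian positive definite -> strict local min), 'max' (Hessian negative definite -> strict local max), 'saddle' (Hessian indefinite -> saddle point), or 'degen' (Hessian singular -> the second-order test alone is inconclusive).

Compute the Hessian H = grad^2 f:
  H = [[-4, 2], [2, -11]]
Verify stationarity: grad f(x*) = H x* + g = (0, 0).
Eigenvalues of H: -11.5311, -3.4689.
Both eigenvalues < 0, so H is negative definite -> x* is a strict local max.

max


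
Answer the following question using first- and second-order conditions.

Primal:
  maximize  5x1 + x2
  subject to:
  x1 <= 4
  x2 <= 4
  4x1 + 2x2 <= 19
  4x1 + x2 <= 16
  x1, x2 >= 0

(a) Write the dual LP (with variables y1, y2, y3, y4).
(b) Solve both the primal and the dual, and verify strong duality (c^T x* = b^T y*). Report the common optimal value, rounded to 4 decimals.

The standard primal-dual pair for 'max c^T x s.t. A x <= b, x >= 0' is:
  Dual:  min b^T y  s.t.  A^T y >= c,  y >= 0.

So the dual LP is:
  minimize  4y1 + 4y2 + 19y3 + 16y4
  subject to:
    y1 + 4y3 + 4y4 >= 5
    y2 + 2y3 + y4 >= 1
    y1, y2, y3, y4 >= 0

Solving the primal: x* = (4, 0).
  primal value c^T x* = 20.
Solving the dual: y* = (0, 0, 0, 1.25).
  dual value b^T y* = 20.
Strong duality: c^T x* = b^T y*. Confirmed.

20


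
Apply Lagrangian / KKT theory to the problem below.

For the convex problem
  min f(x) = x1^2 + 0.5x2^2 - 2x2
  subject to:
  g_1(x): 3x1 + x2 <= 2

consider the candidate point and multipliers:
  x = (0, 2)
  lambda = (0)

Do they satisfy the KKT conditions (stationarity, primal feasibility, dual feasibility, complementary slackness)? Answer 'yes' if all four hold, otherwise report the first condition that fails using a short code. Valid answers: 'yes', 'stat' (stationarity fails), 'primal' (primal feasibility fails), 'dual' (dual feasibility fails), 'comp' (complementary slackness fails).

Gradient of f: grad f(x) = Q x + c = (0, 0)
Constraint values g_i(x) = a_i^T x - b_i:
  g_1((0, 2)) = 0
Stationarity residual: grad f(x) + sum_i lambda_i a_i = (0, 0)
  -> stationarity OK
Primal feasibility (all g_i <= 0): OK
Dual feasibility (all lambda_i >= 0): OK
Complementary slackness (lambda_i * g_i(x) = 0 for all i): OK

Verdict: yes, KKT holds.

yes


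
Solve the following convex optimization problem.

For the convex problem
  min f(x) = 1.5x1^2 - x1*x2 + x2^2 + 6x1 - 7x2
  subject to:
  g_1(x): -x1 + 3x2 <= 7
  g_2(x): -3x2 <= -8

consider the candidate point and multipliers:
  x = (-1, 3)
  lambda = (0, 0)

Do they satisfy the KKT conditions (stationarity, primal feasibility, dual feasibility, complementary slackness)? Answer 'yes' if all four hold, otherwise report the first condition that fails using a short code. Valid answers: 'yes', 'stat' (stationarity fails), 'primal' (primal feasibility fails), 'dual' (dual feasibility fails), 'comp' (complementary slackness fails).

Gradient of f: grad f(x) = Q x + c = (0, 0)
Constraint values g_i(x) = a_i^T x - b_i:
  g_1((-1, 3)) = 3
  g_2((-1, 3)) = -1
Stationarity residual: grad f(x) + sum_i lambda_i a_i = (0, 0)
  -> stationarity OK
Primal feasibility (all g_i <= 0): FAILS
Dual feasibility (all lambda_i >= 0): OK
Complementary slackness (lambda_i * g_i(x) = 0 for all i): OK

Verdict: the first failing condition is primal_feasibility -> primal.

primal


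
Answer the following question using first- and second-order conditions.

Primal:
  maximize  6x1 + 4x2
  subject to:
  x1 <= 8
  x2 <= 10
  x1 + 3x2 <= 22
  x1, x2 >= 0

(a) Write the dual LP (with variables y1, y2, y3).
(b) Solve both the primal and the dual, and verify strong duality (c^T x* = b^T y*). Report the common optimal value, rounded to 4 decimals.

The standard primal-dual pair for 'max c^T x s.t. A x <= b, x >= 0' is:
  Dual:  min b^T y  s.t.  A^T y >= c,  y >= 0.

So the dual LP is:
  minimize  8y1 + 10y2 + 22y3
  subject to:
    y1 + y3 >= 6
    y2 + 3y3 >= 4
    y1, y2, y3 >= 0

Solving the primal: x* = (8, 4.6667).
  primal value c^T x* = 66.6667.
Solving the dual: y* = (4.6667, 0, 1.3333).
  dual value b^T y* = 66.6667.
Strong duality: c^T x* = b^T y*. Confirmed.

66.6667


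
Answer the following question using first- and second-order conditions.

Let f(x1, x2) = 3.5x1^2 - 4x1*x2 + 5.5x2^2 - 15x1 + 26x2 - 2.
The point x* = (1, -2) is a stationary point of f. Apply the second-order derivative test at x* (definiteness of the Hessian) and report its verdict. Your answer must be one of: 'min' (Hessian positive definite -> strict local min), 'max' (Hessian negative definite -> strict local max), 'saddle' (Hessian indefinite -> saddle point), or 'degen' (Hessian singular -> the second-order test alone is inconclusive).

Compute the Hessian H = grad^2 f:
  H = [[7, -4], [-4, 11]]
Verify stationarity: grad f(x*) = H x* + g = (0, 0).
Eigenvalues of H: 4.5279, 13.4721.
Both eigenvalues > 0, so H is positive definite -> x* is a strict local min.

min


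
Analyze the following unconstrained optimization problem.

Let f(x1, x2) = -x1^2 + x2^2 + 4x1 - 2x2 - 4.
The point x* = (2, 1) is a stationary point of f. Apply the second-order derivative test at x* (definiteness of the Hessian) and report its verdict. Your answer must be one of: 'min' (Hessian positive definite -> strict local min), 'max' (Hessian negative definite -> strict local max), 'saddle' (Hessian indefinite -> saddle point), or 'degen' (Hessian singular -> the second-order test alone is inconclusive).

Compute the Hessian H = grad^2 f:
  H = [[-2, 0], [0, 2]]
Verify stationarity: grad f(x*) = H x* + g = (0, 0).
Eigenvalues of H: -2, 2.
Eigenvalues have mixed signs, so H is indefinite -> x* is a saddle point.

saddle


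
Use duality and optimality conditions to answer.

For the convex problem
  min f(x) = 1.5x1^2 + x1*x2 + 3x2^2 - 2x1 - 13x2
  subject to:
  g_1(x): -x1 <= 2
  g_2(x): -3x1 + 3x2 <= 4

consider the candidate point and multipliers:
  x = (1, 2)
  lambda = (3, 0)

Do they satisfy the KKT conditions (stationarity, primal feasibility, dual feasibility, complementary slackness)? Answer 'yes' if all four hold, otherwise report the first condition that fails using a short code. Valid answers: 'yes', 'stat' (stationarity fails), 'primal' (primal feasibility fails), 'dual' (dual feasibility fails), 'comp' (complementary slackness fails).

Gradient of f: grad f(x) = Q x + c = (3, 0)
Constraint values g_i(x) = a_i^T x - b_i:
  g_1((1, 2)) = -3
  g_2((1, 2)) = -1
Stationarity residual: grad f(x) + sum_i lambda_i a_i = (0, 0)
  -> stationarity OK
Primal feasibility (all g_i <= 0): OK
Dual feasibility (all lambda_i >= 0): OK
Complementary slackness (lambda_i * g_i(x) = 0 for all i): FAILS

Verdict: the first failing condition is complementary_slackness -> comp.

comp
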